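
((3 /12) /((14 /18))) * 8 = 18 /7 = 2.57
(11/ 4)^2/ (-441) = -121/ 7056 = -0.02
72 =72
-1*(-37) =37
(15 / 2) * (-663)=-9945 / 2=-4972.50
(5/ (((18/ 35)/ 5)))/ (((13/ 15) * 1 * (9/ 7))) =30625/ 702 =43.63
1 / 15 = 0.07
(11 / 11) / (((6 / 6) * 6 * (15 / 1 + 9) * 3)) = 1 / 432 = 0.00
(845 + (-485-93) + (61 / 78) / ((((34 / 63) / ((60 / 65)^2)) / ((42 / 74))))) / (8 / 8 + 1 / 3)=200.78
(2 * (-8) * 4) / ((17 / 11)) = -704 / 17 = -41.41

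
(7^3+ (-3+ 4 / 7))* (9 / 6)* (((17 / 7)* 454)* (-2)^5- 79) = -885163704 / 49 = -18064565.39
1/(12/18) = 3/2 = 1.50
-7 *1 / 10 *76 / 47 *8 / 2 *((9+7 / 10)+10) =-104804 / 1175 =-89.19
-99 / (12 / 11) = -363 / 4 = -90.75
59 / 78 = 0.76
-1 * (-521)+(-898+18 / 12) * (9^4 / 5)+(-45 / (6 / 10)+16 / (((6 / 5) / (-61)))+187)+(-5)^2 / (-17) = -600050243 / 510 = -1176569.10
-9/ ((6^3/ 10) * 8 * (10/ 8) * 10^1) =-0.00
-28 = -28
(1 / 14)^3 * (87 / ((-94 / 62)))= -2697 / 128968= -0.02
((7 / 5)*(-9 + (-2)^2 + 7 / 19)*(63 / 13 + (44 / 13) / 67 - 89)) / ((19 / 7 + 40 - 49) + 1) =-315871248 / 3061565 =-103.17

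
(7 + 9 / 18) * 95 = 1425 / 2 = 712.50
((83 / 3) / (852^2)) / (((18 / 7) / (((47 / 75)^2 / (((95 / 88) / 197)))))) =2781190643 / 2618358412500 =0.00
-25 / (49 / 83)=-2075 / 49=-42.35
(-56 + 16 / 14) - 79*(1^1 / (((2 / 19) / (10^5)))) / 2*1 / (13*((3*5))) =-52549976 / 273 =-192490.75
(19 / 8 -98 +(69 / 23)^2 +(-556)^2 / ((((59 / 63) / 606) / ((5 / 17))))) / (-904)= -65082.28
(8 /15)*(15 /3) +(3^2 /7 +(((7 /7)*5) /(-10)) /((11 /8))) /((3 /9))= 1255 /231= 5.43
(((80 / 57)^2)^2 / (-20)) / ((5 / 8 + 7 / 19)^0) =-2048000 / 10556001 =-0.19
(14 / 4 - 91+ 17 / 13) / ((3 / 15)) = -11205 / 26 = -430.96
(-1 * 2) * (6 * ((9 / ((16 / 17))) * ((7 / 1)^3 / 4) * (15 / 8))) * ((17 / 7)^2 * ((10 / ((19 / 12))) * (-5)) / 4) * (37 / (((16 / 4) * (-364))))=-5521597875 / 252928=-21830.71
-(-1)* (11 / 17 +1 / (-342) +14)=85141 / 5814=14.64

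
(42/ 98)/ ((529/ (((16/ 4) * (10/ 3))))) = 40/ 3703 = 0.01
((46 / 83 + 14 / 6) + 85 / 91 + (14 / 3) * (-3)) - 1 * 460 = -10653772 / 22659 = -470.18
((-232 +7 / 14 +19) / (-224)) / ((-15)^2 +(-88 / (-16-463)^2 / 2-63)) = 97512425 / 16651890304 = 0.01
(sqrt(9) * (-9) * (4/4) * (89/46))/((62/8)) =-4806/713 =-6.74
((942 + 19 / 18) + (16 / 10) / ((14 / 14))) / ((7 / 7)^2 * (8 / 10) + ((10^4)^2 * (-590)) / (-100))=649 / 405343512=0.00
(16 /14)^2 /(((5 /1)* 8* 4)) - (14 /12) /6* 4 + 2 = 2713 /2205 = 1.23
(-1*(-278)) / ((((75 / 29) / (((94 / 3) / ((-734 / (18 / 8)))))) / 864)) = -81845424 / 9175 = -8920.48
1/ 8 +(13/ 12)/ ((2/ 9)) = 5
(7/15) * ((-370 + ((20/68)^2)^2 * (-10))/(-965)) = 43272628/241793295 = 0.18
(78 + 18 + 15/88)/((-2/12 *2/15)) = -380835/88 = -4327.67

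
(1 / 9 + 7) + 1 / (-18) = 127 / 18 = 7.06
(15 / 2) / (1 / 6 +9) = 9 / 11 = 0.82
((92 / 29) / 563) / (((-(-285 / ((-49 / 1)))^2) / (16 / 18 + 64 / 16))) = -9719248 / 11935445175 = -0.00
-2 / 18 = -1 / 9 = -0.11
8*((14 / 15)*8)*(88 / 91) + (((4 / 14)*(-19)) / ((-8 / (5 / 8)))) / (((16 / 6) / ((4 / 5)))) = 5057387 / 87360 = 57.89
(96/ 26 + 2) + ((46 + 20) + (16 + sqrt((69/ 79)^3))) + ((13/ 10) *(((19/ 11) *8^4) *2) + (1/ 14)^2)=69 *sqrt(5451)/ 6241 + 2590132091/ 140140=18483.28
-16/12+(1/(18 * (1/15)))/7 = -17/14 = -1.21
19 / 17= 1.12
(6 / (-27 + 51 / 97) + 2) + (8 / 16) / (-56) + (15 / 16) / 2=53525 / 23968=2.23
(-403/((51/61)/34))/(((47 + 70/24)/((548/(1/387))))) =-41707714464/599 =-69628905.62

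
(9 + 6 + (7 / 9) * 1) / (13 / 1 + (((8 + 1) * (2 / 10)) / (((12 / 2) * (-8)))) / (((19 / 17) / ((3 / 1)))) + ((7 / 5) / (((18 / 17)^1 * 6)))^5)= 13764747052800000 / 11254014189155381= 1.22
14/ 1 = 14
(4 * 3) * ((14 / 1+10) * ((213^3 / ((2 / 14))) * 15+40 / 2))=292227179040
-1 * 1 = -1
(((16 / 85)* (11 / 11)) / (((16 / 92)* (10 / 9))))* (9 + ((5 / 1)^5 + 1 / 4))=2595159 / 850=3053.13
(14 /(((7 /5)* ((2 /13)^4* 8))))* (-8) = -142805 /8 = -17850.62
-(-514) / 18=257 / 9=28.56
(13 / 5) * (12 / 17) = 156 / 85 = 1.84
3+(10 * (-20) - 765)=-962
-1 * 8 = -8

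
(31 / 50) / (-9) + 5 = 2219 / 450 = 4.93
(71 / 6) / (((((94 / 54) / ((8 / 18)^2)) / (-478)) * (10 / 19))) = -2579288 / 2115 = -1219.52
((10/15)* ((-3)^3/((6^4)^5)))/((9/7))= -0.00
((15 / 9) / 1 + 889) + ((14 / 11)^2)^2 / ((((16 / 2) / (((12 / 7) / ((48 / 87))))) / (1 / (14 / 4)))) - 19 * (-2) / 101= 3954156715 / 4436223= 891.33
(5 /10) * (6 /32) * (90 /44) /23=135 /16192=0.01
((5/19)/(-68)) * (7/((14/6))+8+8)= -5/68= -0.07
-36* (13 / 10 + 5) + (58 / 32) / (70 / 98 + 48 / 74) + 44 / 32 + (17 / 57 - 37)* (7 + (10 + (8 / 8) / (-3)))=-4036068437 / 4829040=-835.79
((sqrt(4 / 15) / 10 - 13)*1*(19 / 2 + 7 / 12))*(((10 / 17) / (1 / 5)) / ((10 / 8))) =-15730 / 51 + 242*sqrt(15) / 765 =-307.21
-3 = -3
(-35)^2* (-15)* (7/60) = -8575/4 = -2143.75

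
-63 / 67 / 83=-63 / 5561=-0.01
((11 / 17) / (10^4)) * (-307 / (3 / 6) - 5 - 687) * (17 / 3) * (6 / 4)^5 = -581823 / 160000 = -3.64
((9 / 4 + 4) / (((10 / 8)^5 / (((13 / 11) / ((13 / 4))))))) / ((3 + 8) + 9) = 256 / 6875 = 0.04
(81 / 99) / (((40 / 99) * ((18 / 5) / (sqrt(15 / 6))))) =9 * sqrt(10) / 32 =0.89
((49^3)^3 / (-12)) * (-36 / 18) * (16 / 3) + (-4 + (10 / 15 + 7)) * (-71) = 13027308783281249 / 9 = 1447478753697916.56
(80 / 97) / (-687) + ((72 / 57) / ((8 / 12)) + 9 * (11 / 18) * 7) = 102287825 / 2532282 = 40.39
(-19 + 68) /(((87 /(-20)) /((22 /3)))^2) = 9486400 /68121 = 139.26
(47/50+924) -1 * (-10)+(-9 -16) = 45497/50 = 909.94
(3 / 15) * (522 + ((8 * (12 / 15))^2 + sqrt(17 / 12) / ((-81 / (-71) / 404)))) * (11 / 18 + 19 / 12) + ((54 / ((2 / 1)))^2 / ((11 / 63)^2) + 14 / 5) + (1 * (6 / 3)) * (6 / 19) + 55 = 566509 * sqrt(51) / 21870 + 125273211677 / 5172750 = 24402.90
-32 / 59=-0.54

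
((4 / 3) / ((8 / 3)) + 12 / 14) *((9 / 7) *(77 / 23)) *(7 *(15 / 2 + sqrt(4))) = 35739 / 92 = 388.47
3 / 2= 1.50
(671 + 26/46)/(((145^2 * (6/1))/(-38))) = -293474/1450725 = -0.20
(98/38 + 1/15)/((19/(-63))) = -15834/1805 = -8.77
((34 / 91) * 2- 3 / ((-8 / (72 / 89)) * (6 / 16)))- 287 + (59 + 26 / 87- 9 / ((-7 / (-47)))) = -201923399 / 704613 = -286.57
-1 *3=-3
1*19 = 19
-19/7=-2.71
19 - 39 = -20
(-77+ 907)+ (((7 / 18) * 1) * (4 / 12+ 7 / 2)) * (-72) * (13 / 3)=3284 / 9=364.89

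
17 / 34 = 1 / 2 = 0.50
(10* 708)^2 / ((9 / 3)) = 16708800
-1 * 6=-6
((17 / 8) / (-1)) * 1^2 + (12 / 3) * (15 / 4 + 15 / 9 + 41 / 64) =1061 / 48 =22.10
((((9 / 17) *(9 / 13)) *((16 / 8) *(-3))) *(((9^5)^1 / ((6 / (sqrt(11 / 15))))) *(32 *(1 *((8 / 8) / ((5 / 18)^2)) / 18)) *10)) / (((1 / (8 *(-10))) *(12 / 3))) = 7346640384 *sqrt(165) / 1105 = 85402085.43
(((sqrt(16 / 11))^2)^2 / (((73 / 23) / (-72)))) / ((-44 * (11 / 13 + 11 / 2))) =918528 / 5343965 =0.17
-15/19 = -0.79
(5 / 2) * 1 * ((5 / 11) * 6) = 75 / 11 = 6.82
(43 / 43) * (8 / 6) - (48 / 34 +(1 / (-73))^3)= -1556017 / 19839867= -0.08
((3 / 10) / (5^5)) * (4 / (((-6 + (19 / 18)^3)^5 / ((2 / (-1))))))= 80959687397729501184 / 275359622153153073998328125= 0.00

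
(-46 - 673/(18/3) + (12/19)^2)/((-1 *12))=341725/25992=13.15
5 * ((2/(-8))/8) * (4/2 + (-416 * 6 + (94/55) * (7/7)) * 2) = 137131/176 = 779.15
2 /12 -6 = -35 /6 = -5.83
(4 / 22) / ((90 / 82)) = 82 / 495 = 0.17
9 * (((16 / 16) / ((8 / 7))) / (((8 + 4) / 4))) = 21 / 8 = 2.62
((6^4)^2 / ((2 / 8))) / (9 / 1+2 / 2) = 3359232 / 5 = 671846.40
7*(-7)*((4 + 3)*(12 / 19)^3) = -592704 / 6859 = -86.41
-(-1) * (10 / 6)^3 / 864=125 / 23328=0.01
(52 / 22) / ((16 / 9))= 117 / 88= 1.33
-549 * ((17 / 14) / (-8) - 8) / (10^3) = 501237 / 112000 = 4.48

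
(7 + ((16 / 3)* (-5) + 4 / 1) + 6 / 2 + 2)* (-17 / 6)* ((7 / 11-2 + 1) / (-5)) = 1088 / 495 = 2.20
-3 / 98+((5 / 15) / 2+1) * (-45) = -2574 / 49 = -52.53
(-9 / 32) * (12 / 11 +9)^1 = -999 / 352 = -2.84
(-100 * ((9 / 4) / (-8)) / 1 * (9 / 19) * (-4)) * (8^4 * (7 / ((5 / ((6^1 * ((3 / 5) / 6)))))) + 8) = -3491748 / 19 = -183776.21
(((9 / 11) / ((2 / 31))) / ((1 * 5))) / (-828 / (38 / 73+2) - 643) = -279 / 106865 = -0.00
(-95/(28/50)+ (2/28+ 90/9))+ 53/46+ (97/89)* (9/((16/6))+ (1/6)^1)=-53152303/343896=-154.56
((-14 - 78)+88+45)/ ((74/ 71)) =2911/ 74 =39.34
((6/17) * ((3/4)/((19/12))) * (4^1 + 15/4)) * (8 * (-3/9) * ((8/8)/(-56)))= 279/4522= 0.06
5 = 5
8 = 8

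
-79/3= -26.33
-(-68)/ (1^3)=68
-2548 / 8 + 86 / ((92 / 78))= -11297 / 46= -245.59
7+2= 9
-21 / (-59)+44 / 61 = 3877 / 3599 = 1.08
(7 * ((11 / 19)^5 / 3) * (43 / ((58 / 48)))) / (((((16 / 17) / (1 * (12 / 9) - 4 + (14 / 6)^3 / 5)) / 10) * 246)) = -14009665439 / 476941237182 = -0.03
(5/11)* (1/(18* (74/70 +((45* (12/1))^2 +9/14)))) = 25/288685683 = 0.00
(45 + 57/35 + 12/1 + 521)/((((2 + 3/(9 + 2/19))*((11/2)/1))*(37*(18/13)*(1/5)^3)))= 87741275/794871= 110.38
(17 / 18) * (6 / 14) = 0.40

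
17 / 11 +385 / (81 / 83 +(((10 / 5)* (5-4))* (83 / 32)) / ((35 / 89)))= 208036977 / 7243291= 28.72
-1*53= -53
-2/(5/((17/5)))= -34/25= -1.36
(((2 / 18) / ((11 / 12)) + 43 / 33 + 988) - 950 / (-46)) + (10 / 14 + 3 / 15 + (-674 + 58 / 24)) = 12021809 / 35420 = 339.41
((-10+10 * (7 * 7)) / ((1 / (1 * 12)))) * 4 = 23040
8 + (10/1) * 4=48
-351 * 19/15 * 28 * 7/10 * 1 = -8714.16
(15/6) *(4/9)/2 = 5/9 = 0.56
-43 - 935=-978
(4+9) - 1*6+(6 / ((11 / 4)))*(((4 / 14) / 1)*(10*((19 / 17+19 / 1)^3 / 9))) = 2136071467 / 378301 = 5646.49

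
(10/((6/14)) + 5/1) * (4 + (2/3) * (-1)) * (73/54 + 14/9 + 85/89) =7889275/21627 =364.79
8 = 8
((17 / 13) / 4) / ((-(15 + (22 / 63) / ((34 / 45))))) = -2023 / 95680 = -0.02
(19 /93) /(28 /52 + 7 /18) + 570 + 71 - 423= 1467968 /6727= 218.22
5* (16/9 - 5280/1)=-237520/9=-26391.11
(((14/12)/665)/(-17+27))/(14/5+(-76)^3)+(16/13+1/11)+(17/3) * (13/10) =3108751135741/357807055320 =8.69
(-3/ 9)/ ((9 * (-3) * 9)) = 1/ 729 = 0.00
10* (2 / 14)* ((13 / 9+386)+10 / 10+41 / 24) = 20065 / 36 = 557.36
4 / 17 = 0.24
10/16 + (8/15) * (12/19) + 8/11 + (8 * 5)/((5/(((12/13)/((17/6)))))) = 7936101/1847560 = 4.30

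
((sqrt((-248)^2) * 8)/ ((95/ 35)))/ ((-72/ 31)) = -53816/ 171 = -314.71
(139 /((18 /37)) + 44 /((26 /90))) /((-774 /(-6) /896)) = 3042.44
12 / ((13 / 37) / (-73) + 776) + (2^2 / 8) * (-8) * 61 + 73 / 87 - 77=-320.15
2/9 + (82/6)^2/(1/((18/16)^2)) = 136289/576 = 236.61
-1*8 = -8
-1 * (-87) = 87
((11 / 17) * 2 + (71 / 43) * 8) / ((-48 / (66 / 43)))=-58311 / 125732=-0.46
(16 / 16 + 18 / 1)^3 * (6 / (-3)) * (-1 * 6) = 82308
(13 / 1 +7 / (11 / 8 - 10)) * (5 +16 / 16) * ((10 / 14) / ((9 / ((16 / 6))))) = 67280 / 4347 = 15.48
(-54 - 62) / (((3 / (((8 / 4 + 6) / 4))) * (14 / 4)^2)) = -928 / 147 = -6.31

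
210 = 210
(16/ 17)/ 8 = 2/ 17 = 0.12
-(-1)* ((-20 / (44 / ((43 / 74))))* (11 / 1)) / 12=-215 / 888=-0.24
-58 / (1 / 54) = -3132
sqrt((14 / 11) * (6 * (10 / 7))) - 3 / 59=-3 / 59 +2 * sqrt(330) / 11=3.25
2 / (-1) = -2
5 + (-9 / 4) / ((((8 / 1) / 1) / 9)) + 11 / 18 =887 / 288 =3.08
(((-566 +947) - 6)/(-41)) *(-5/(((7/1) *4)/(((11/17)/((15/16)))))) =5500/4879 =1.13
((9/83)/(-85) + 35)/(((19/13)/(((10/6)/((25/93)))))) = 99507148/670225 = 148.47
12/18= 2/3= 0.67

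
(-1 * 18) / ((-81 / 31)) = 62 / 9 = 6.89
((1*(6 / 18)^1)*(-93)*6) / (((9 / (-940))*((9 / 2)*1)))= 4317.04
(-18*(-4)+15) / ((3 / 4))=116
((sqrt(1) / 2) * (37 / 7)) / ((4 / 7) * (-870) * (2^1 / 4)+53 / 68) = -1258 / 117949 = -0.01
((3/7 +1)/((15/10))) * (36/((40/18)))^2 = 8748/35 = 249.94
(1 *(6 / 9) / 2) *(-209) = -209 / 3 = -69.67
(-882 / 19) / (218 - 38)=-49 / 190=-0.26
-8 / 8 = -1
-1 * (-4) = 4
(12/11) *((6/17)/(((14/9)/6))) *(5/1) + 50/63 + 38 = 544508/11781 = 46.22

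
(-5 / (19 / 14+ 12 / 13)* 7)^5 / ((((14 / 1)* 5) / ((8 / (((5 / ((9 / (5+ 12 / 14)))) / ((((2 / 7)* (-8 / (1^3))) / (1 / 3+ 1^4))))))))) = 207125155176436224 / 4037516659075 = 51300.14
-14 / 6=-2.33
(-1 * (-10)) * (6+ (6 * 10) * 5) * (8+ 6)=42840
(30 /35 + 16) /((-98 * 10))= -59 /3430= -0.02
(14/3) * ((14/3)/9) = 196/81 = 2.42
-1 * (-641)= 641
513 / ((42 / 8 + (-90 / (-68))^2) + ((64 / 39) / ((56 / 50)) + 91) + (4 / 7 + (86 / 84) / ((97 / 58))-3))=872443026 / 166071205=5.25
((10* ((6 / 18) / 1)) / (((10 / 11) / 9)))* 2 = 66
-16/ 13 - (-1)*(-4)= -68/ 13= -5.23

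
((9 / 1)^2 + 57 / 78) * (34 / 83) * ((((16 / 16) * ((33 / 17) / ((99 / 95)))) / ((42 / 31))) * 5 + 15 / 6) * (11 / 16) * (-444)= -2170836250 / 22659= -95804.59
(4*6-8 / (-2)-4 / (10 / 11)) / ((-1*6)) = -59 / 15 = -3.93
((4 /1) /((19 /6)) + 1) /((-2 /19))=-43 /2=-21.50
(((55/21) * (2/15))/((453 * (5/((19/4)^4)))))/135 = 1433531/2465769600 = 0.00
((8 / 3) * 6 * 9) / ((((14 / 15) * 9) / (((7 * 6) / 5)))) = 144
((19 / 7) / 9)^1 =19 / 63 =0.30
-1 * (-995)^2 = -990025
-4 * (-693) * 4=11088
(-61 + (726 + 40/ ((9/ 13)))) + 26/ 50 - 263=103567/ 225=460.30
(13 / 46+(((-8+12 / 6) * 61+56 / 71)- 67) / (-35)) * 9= 12995163 / 114310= 113.68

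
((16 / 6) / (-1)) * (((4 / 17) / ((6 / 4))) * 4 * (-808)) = 1351.95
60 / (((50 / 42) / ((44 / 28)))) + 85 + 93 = 1286 / 5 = 257.20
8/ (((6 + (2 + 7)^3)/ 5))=8/ 147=0.05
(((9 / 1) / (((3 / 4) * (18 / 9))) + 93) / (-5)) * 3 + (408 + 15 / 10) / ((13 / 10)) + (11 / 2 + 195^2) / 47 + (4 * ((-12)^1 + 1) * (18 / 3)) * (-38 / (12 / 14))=12768.76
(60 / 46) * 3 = 90 / 23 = 3.91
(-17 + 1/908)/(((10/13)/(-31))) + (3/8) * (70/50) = 778134/1135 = 685.58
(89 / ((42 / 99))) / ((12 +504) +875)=2937 / 19474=0.15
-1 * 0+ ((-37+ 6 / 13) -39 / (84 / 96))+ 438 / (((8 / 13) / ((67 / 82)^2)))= 964477277 / 2447536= 394.06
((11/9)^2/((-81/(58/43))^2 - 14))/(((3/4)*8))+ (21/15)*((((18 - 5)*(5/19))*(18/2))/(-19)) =-2.27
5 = 5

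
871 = 871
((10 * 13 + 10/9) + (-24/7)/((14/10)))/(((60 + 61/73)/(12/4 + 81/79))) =439054120/51573333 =8.51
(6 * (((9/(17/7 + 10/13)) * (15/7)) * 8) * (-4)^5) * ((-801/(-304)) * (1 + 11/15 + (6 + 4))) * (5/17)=-84450263040/31331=-2695421.88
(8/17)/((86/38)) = 152/731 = 0.21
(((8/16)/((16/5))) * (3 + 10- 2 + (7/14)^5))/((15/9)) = 1059/1024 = 1.03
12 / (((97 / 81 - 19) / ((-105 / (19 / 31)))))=225990 / 1957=115.48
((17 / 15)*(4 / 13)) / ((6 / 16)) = 544 / 585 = 0.93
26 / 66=13 / 33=0.39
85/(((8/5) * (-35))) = -1.52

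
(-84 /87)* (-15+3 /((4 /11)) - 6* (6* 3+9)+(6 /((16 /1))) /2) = 651 /4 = 162.75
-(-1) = 1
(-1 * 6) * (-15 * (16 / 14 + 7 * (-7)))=-30150 / 7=-4307.14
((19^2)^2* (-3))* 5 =-1954815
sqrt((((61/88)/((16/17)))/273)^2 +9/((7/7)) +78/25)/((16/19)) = 19*sqrt(44768597899393)/30750720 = 4.13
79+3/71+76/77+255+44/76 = 34860632/103873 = 335.61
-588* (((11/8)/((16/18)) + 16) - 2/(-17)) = -2825193/272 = -10386.74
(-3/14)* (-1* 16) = 24/7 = 3.43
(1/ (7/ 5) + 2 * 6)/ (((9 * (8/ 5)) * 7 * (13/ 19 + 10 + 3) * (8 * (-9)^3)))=-1691/ 1069915392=-0.00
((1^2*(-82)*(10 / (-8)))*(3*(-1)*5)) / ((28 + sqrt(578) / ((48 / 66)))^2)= -72068400 / 2381321 + 50265600*sqrt(2) / 2381321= -0.41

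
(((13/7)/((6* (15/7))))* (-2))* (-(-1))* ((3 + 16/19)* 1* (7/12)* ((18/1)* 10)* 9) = -19929/19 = -1048.89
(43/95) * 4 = 172/95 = 1.81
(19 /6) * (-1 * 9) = -57 /2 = -28.50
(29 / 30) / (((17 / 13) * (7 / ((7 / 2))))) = 377 / 1020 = 0.37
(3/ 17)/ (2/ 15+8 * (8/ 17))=45/ 994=0.05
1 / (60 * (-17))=-1 / 1020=-0.00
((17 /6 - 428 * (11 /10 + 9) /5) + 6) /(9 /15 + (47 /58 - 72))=338401 /27915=12.12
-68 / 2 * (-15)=510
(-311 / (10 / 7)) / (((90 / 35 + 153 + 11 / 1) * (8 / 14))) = -106673 / 46640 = -2.29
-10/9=-1.11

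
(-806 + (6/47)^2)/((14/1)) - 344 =-6209481/15463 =-401.57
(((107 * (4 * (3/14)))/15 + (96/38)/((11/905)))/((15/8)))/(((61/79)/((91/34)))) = 6429537608/16254975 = 395.54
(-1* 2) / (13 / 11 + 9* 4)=-22 / 409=-0.05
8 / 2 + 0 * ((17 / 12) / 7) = 4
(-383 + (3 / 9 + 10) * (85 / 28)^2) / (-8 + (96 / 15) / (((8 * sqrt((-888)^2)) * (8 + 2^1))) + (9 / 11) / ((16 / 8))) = 37.91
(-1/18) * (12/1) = -2/3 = -0.67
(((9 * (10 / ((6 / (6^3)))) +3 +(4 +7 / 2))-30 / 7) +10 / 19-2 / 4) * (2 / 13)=863500 / 1729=499.42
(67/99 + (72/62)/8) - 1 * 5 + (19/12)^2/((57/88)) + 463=4260008/9207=462.69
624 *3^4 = 50544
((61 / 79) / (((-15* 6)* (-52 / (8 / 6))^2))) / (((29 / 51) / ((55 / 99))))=-1037 / 188168994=-0.00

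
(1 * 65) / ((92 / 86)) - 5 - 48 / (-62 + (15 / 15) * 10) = 33897 / 598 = 56.68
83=83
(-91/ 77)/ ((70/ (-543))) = 7059/ 770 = 9.17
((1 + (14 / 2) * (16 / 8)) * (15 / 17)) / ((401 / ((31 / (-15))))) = -465 / 6817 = -0.07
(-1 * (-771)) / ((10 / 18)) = 6939 / 5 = 1387.80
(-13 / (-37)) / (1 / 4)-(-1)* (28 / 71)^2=291140 / 186517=1.56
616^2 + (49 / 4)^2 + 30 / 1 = 379636.06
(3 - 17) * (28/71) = -392/71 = -5.52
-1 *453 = -453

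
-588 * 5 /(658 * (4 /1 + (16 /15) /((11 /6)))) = -275 /282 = -0.98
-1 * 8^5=-32768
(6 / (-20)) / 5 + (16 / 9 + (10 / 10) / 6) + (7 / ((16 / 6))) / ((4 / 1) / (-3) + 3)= 6227 / 1800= 3.46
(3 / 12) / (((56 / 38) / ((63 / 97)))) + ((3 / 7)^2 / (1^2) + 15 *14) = 15992427 / 76048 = 210.29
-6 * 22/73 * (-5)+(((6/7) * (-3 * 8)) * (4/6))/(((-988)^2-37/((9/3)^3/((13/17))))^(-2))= -468948396723525804860/35885997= -13067726576567.62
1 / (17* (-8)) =-1 / 136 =-0.01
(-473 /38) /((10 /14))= -3311 /190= -17.43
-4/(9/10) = -40/9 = -4.44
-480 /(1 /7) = -3360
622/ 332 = 311/ 166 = 1.87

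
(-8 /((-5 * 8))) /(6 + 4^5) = 1 /5150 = 0.00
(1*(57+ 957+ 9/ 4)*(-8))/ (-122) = 4065/ 61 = 66.64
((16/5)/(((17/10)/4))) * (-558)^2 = 39854592/17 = 2344387.76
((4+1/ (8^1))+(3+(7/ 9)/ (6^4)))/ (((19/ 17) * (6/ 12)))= 1412921/ 110808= 12.75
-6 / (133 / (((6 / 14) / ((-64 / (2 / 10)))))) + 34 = 5064649 / 148960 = 34.00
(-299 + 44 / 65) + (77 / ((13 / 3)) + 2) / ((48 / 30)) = -148703 / 520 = -285.97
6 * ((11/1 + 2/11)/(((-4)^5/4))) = -369/1408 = -0.26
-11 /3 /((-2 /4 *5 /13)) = 286 /15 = 19.07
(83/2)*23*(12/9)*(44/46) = 3652/3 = 1217.33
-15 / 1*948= -14220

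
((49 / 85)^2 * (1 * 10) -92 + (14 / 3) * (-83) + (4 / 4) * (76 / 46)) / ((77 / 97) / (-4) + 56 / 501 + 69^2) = -3064582674152 / 30757809965465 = -0.10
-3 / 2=-1.50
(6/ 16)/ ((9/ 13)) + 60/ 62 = 1123/ 744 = 1.51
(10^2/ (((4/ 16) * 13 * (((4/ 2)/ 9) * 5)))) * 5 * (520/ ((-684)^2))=500/ 3249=0.15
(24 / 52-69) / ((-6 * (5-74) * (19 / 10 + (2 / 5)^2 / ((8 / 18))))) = -2475 / 33787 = -0.07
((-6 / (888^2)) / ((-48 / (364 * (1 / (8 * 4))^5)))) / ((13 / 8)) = 7 / 6614786506752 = 0.00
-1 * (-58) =58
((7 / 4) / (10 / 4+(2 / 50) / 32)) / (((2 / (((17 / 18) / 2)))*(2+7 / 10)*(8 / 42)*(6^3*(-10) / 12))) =-20825 / 11669832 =-0.00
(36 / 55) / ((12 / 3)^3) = 9 / 880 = 0.01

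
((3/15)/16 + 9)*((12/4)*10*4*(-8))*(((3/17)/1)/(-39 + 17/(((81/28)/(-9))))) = 233604/14059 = 16.62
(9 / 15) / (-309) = -1 / 515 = -0.00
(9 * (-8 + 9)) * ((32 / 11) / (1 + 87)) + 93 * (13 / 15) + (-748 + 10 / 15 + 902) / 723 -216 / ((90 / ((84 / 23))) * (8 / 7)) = 2216595983 / 30181635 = 73.44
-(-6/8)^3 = 0.42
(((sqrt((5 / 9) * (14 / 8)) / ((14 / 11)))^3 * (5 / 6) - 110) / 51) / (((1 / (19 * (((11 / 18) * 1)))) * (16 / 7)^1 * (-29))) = 80465 / 212976 - 6954475 * sqrt(35) / 30913892352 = 0.38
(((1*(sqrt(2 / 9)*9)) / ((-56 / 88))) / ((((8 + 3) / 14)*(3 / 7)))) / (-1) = 14*sqrt(2) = 19.80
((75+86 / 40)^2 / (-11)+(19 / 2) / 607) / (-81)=481711181 / 72111600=6.68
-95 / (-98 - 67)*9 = 57 / 11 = 5.18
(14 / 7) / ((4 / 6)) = 3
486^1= 486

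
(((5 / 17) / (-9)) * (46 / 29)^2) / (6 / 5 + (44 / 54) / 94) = -0.07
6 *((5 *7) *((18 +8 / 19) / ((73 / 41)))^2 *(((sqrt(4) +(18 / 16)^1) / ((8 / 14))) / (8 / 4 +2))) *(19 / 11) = 945956484375 / 17820176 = 53083.45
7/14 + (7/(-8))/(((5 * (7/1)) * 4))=79/160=0.49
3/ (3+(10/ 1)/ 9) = 27/ 37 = 0.73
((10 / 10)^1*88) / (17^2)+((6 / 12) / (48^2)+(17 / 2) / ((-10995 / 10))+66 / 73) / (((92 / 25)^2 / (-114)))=-728086635184591 / 100522099863552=-7.24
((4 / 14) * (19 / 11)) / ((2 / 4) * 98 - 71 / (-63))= 171 / 17369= 0.01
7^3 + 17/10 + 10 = 3547/10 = 354.70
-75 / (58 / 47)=-3525 / 58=-60.78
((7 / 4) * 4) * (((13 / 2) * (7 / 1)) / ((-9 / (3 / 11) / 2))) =-637 / 33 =-19.30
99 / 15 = 33 / 5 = 6.60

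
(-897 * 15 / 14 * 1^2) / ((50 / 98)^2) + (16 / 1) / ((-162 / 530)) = -75824053 / 20250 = -3744.40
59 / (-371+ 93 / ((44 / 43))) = -2596 / 12325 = -0.21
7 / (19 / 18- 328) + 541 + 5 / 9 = 28682356 / 52965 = 541.53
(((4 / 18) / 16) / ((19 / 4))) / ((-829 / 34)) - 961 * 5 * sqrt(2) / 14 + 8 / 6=188995 / 141759 - 4805 * sqrt(2) / 14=-484.05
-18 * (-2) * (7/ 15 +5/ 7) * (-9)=-13392/ 35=-382.63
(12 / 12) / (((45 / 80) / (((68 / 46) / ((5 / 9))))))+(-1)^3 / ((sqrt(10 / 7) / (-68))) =544 / 115+34 *sqrt(70) / 5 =61.62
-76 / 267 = -0.28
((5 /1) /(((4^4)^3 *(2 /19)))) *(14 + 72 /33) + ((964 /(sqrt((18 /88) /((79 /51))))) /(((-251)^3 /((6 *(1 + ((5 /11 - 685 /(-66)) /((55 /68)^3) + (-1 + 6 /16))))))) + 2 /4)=92283143 /184549376 - 8025270598 *sqrt(44319) /80506446834825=0.48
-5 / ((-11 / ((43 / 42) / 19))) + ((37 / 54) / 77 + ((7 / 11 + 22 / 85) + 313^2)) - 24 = 328861780607 / 3357585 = 97945.93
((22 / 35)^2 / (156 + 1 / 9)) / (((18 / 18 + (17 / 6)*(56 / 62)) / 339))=0.24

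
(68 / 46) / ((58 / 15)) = 0.38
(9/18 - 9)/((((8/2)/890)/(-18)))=68085/2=34042.50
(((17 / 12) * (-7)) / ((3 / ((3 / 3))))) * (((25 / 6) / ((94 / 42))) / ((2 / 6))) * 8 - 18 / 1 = -23363 / 141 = -165.70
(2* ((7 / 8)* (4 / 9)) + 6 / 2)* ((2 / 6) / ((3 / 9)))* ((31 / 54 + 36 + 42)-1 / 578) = 1226200 / 4131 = 296.83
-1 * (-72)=72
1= 1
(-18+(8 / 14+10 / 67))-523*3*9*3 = -19876351 / 469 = -42380.28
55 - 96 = -41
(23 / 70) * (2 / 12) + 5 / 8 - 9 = -8.32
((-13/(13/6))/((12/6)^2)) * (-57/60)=57/40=1.42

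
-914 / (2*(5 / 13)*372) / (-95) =5941 / 176700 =0.03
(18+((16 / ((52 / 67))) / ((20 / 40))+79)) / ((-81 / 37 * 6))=-22163 / 2106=-10.52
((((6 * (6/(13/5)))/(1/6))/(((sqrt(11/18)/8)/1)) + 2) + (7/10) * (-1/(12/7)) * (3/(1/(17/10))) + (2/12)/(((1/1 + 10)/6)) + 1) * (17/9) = 8381/4400 + 48960 * sqrt(22)/143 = 1607.80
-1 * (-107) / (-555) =-107 / 555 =-0.19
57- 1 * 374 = -317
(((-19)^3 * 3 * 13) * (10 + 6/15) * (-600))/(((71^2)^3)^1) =1669206240/128100283921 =0.01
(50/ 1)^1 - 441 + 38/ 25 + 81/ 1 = -7712/ 25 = -308.48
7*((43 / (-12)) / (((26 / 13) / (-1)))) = 301 / 24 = 12.54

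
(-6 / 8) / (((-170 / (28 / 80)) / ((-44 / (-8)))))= 231 / 27200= 0.01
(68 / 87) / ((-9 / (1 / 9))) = -68 / 7047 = -0.01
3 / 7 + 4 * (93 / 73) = 2823 / 511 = 5.52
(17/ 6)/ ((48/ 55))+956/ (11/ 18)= 4966189/ 3168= 1567.61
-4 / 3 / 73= -4 / 219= -0.02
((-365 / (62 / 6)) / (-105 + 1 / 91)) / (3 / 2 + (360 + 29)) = 99645 / 115655947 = 0.00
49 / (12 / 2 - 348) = -49 / 342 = -0.14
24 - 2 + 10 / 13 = 296 / 13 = 22.77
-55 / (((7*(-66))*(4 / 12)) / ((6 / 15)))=1 / 7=0.14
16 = 16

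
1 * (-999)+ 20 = -979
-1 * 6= -6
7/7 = 1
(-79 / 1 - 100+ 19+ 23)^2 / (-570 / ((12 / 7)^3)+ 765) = 5405472 / 187735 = 28.79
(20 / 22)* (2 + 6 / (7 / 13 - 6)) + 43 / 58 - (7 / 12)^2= 3980815 / 3261456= 1.22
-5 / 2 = -2.50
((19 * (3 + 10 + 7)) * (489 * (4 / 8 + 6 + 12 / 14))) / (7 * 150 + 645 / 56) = 5103856 / 3963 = 1287.88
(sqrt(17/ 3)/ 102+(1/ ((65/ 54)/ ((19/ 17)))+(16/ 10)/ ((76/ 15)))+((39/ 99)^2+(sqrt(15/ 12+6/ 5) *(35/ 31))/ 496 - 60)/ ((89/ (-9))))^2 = (-10082827755 *sqrt(5)+204496417840 *sqrt(51)+456554970852768)^2/ 3915743743775817164189721600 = 53.57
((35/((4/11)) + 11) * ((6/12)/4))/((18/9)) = 429/64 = 6.70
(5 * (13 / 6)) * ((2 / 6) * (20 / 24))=325 / 108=3.01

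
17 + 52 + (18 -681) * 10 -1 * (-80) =-6481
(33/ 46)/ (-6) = -11/ 92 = -0.12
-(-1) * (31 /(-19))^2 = 961 /361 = 2.66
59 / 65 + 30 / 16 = 1447 / 520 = 2.78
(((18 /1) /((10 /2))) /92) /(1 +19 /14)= 21 /1265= 0.02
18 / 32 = 9 / 16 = 0.56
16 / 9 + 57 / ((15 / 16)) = 2816 / 45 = 62.58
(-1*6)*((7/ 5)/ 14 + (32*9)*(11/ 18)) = -1056.60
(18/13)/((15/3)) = 18/65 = 0.28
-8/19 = -0.42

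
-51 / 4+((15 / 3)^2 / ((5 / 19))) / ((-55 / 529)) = -40765 / 44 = -926.48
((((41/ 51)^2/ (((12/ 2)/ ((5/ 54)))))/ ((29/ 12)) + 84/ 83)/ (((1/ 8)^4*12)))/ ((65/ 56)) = 9850012540928/ 32962095855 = 298.83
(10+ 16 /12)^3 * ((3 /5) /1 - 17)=-3222928 /135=-23873.54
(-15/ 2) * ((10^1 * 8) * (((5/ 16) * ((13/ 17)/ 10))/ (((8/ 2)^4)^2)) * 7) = -6825/ 4456448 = -0.00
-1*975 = -975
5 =5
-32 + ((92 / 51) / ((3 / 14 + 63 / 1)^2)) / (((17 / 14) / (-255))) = -85467328 / 2662965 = -32.09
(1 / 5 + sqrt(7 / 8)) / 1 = 1 / 5 + sqrt(14) / 4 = 1.14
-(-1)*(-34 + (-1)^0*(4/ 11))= -370/ 11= -33.64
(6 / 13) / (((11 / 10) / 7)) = 420 / 143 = 2.94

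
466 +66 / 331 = 154312 / 331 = 466.20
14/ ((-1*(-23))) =14/ 23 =0.61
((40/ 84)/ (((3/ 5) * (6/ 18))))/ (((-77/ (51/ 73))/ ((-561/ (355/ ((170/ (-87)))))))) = -491300/ 7365043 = -0.07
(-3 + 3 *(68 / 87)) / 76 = -0.01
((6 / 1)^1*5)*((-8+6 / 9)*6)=-1320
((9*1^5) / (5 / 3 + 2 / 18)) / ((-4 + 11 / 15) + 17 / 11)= -13365 / 4544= -2.94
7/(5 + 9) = 1/2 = 0.50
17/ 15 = 1.13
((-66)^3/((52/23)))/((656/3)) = -2479653/4264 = -581.53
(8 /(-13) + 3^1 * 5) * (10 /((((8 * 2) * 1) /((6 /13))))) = 2805 /676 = 4.15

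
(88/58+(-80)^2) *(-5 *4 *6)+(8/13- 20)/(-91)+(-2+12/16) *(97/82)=-1234876219513/1607528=-768183.33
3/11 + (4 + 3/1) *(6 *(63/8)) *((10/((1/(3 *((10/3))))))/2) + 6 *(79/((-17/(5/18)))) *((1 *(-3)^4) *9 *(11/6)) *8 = -24786033/374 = -66272.82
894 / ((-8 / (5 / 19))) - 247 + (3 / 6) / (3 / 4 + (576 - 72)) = -276.41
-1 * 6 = -6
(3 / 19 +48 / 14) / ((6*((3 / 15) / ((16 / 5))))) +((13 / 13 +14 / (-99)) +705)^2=649479982072 / 1303533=498245.91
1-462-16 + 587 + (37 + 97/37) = 5536/37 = 149.62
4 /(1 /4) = 16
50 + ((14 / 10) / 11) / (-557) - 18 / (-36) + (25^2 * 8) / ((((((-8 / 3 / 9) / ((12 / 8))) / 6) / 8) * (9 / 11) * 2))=-45489880879 / 61270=-742449.50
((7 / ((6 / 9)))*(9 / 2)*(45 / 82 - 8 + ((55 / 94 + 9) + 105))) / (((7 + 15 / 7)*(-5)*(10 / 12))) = -819388143 / 6166400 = -132.88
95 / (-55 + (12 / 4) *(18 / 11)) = -55 / 29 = -1.90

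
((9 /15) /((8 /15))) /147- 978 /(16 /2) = -47919 /392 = -122.24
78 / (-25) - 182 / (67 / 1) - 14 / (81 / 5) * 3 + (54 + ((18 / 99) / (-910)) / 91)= 187733805223 / 4119590475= 45.57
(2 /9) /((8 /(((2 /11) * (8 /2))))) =2 /99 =0.02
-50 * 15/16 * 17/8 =-6375/64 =-99.61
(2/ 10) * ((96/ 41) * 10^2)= 1920/ 41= 46.83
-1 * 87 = -87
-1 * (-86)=86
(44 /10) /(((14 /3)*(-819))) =-11 /9555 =-0.00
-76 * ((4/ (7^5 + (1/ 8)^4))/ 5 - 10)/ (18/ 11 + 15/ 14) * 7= 94000289229616/ 47844823735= 1964.69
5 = 5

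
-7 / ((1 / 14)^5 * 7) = -537824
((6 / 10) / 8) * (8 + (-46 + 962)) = 693 / 10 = 69.30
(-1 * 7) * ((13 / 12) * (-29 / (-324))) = -2639 / 3888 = -0.68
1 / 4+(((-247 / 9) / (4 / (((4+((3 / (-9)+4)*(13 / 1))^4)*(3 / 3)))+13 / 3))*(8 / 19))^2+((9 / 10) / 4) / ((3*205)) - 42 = -75542541536755451165502107 / 2180882132703709063864200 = -34.64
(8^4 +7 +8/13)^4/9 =8099160521552003281/257049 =31508235867682.83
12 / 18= 2 / 3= 0.67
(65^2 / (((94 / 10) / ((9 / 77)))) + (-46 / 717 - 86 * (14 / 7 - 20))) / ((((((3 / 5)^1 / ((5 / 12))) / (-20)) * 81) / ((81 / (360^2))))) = -20764695775 / 121064061888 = -0.17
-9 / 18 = -1 / 2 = -0.50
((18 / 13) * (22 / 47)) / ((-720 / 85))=-187 / 2444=-0.08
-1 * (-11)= 11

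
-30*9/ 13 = -20.77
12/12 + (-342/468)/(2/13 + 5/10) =-2/17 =-0.12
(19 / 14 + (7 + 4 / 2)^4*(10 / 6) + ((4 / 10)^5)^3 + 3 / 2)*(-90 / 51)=-14019470216220006 / 726318359375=-19302.10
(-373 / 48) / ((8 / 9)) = -1119 / 128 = -8.74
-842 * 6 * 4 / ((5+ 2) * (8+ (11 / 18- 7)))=-363744 / 203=-1791.84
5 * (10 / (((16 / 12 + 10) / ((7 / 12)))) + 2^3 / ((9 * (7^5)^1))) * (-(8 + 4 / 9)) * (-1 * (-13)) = -6539015015 / 23143239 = -282.55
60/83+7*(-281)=-163201/83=-1966.28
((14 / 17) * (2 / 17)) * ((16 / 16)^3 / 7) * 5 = 20 / 289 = 0.07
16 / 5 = 3.20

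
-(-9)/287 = 9/287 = 0.03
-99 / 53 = -1.87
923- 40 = 883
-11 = -11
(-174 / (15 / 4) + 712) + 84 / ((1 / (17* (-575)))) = -4102172 / 5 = -820434.40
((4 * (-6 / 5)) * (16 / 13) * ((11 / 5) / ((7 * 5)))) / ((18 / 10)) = -1408 / 6825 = -0.21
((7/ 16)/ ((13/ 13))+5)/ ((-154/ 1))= -87/ 2464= -0.04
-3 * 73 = -219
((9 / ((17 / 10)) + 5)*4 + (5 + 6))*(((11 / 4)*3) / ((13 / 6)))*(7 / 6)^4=23426557 / 63648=368.06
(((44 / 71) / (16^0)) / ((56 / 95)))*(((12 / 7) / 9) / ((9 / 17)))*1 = 35530 / 93933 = 0.38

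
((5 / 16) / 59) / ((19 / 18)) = 45 / 8968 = 0.01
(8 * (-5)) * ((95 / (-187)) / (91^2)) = 0.00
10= 10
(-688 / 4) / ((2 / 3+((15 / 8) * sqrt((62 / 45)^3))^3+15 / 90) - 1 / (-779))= 2962958953364352000 / 16030269216703766311 - 5621699831448277440 * sqrt(310) / 16030269216703766311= -5.99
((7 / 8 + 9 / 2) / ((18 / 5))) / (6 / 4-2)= -215 / 72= -2.99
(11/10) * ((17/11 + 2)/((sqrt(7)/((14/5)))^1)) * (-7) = -28.89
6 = 6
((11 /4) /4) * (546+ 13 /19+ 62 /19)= 114939 /304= 378.09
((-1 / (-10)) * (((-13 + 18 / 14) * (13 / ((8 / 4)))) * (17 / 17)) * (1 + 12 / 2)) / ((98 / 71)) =-37843 / 980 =-38.62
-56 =-56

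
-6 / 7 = -0.86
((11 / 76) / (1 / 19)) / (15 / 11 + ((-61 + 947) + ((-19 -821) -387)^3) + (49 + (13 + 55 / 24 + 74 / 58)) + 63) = -21054 / 14142799161479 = -0.00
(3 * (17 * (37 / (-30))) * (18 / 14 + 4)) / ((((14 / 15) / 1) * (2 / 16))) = -139638 / 49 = -2849.76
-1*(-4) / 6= 2 / 3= 0.67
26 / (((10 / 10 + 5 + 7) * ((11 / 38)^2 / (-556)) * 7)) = -1605728 / 847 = -1895.78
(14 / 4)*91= 637 / 2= 318.50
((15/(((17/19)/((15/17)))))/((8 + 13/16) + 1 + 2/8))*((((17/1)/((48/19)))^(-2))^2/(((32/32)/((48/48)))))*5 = 95551488000/26655093309131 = 0.00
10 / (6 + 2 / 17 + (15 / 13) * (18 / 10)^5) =1381250 / 3856499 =0.36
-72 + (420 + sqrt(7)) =sqrt(7) + 348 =350.65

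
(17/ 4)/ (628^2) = 17/ 1577536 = 0.00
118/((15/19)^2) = 42598/225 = 189.32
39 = 39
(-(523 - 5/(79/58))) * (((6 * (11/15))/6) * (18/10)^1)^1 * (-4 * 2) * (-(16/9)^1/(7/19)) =-156793472/5925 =-26463.03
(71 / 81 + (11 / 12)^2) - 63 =-61.28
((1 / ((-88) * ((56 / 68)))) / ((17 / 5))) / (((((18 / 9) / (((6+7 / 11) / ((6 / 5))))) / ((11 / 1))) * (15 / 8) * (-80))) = 73 / 88704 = 0.00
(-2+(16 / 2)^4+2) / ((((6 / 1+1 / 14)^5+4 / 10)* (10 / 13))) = 0.65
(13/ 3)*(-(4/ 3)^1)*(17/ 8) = -221/ 18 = -12.28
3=3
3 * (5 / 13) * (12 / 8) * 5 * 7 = 60.58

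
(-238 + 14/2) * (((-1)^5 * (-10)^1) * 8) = -18480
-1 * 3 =-3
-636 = -636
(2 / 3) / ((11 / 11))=2 / 3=0.67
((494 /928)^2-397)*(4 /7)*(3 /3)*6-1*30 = -261886029 /188384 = -1390.17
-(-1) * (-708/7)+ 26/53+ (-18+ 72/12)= -41794/371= -112.65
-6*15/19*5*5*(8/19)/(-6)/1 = 3000/361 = 8.31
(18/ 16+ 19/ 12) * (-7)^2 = 3185/ 24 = 132.71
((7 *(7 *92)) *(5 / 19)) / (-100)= -1127 / 95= -11.86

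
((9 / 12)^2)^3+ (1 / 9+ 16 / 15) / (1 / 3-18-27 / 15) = 105379 / 897024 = 0.12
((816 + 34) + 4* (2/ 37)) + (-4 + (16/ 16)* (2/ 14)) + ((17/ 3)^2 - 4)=2038390/ 2331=874.47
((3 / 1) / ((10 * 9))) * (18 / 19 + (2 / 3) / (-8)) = 197 / 6840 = 0.03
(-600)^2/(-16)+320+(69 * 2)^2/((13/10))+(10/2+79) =-96808/13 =-7446.77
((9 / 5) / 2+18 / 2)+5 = 149 / 10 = 14.90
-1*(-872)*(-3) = -2616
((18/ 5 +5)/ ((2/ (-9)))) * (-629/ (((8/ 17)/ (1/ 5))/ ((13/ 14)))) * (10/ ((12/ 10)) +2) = 555896991/ 5600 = 99267.32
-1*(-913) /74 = 913 /74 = 12.34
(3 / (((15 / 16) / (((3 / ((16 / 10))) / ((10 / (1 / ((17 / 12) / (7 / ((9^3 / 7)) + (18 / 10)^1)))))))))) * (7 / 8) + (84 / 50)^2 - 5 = -1278572 / 860625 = -1.49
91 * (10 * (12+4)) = 14560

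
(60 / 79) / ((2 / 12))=360 / 79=4.56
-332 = -332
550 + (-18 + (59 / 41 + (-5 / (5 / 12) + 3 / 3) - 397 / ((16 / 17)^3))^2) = 6669408164219161 / 28202500096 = 236482.87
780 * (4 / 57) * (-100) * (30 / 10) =-312000 / 19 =-16421.05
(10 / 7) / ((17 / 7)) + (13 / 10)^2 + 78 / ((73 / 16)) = 2404329 / 124100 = 19.37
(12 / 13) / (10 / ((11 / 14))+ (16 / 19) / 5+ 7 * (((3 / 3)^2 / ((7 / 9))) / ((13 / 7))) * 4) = 1045 / 36544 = 0.03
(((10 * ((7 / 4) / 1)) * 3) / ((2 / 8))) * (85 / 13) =17850 / 13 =1373.08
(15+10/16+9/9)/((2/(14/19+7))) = 1029/16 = 64.31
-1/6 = -0.17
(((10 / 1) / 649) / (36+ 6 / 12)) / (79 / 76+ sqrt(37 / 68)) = 2041360 / 2495299213- 57760 * sqrt(629) / 2495299213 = 0.00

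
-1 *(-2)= 2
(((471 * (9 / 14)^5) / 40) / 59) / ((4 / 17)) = 0.09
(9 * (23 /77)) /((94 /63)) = 1863 /1034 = 1.80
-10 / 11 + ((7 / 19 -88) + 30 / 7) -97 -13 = -284195 / 1463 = -194.25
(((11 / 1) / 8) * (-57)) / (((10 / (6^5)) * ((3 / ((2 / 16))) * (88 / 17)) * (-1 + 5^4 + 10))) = -78489 / 101440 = -0.77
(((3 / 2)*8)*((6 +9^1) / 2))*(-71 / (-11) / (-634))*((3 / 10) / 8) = -1917 / 55792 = -0.03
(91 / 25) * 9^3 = 66339 / 25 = 2653.56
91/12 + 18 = 25.58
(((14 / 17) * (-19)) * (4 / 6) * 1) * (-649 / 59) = 5852 / 51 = 114.75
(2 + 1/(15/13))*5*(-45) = -645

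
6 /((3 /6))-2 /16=95 /8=11.88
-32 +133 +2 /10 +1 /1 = 511 /5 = 102.20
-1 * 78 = -78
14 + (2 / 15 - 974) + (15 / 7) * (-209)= -147811 / 105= -1407.72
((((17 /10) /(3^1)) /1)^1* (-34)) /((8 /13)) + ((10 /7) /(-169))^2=-5257868173 /167938680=-31.31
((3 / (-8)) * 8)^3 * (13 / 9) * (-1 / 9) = 13 / 3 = 4.33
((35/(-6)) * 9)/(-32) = 105/64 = 1.64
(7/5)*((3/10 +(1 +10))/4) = 791/200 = 3.96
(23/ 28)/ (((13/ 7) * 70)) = 23/ 3640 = 0.01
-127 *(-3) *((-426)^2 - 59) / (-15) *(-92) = 2119676228 / 5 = 423935245.60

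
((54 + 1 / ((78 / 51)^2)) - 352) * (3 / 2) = -603477 / 1352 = -446.36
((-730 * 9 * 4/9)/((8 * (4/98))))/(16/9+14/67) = -10784655/2396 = -4501.11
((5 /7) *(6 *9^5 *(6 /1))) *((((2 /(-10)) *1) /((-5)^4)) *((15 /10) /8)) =-1594323 /17500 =-91.10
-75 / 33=-25 / 11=-2.27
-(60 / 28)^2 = -225 / 49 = -4.59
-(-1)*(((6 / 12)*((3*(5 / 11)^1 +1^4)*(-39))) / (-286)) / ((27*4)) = 13 / 8712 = 0.00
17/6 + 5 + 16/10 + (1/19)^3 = 1941127/205770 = 9.43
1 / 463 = 0.00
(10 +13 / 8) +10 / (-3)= 199 / 24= 8.29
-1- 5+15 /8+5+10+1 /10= 439 /40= 10.98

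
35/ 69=0.51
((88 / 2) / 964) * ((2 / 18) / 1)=11 / 2169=0.01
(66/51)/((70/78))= 858/595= 1.44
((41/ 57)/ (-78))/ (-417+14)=41/ 1791738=0.00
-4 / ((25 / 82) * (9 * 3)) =-328 / 675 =-0.49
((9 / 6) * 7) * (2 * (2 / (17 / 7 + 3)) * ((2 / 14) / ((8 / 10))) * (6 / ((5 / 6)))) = 189 / 19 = 9.95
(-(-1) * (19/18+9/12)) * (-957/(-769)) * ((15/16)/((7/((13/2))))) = 1347775/689024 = 1.96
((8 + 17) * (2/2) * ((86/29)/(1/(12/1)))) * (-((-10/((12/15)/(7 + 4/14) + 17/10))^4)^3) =-7988437084891032522505800000000000000000000000000/11087111374406350796896692093521185709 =-720515634336.61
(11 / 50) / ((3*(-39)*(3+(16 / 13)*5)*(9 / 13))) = -143 / 481950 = -0.00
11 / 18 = 0.61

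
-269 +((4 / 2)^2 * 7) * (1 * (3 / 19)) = -5027 / 19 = -264.58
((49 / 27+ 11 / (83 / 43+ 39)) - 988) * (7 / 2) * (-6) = 29814113 / 1440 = 20704.25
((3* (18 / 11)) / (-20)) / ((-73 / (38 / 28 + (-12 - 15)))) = -9693 / 112420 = -0.09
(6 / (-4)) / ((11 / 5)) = -15 / 22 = -0.68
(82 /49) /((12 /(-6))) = -0.84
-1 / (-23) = 1 / 23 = 0.04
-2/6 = -1/3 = -0.33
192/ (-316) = -48/ 79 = -0.61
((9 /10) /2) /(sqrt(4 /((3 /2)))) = 0.28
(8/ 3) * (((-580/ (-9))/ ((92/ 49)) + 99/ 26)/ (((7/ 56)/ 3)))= 6567136/ 2691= 2440.41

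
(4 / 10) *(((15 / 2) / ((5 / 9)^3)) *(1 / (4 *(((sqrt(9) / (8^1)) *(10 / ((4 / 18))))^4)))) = 1024 / 18984375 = 0.00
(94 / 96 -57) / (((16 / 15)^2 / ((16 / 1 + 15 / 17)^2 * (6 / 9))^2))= -456098241523225 / 256576512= -1777630.53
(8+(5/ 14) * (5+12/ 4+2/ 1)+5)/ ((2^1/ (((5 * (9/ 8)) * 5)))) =6525/ 28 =233.04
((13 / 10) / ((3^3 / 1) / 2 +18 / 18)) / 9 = 13 / 1305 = 0.01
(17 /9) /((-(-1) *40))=17 /360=0.05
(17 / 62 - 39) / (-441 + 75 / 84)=33614 / 382013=0.09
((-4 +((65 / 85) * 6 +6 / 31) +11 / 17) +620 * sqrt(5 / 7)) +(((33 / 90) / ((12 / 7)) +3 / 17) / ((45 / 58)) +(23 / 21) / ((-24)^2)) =924574307 / 478094400 +620 * sqrt(35) / 7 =525.93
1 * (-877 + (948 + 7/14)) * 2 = 143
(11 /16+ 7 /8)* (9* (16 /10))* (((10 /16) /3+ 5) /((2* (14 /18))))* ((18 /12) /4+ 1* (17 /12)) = 134.97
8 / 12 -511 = -1531 / 3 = -510.33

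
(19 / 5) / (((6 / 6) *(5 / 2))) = 38 / 25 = 1.52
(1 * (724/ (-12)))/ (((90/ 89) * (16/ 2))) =-16109/ 2160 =-7.46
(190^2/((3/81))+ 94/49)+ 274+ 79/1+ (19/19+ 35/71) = 3392221255/3479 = 975056.41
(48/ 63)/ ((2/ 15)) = 40/ 7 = 5.71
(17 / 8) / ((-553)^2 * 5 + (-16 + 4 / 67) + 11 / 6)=3417 / 2458681676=0.00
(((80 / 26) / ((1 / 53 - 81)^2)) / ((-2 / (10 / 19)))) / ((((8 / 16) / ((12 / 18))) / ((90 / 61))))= -4213500 / 17347074043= -0.00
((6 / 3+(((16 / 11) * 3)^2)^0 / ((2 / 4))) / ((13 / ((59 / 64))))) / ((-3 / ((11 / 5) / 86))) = -649 / 268320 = -0.00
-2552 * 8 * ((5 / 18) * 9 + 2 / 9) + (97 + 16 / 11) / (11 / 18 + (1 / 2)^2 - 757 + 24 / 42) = -1047621087380 / 18849897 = -55577.02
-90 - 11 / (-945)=-89.99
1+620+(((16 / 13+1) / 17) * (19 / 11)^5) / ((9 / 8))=199499657587 / 320330439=622.79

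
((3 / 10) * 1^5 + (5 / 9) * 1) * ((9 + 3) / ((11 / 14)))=196 / 15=13.07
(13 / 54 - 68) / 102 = -3659 / 5508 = -0.66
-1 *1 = -1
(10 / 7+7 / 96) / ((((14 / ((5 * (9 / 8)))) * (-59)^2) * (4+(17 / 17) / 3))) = 45405 / 1135307264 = 0.00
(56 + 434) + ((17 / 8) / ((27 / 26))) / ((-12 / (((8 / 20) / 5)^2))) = 99224779 / 202500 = 490.00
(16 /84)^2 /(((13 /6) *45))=32 /85995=0.00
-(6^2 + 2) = -38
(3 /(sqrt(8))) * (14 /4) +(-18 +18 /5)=-72 /5 +21 * sqrt(2) /8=-10.69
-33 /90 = -11 /30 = -0.37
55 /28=1.96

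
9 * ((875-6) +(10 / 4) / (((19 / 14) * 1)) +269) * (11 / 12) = 714681 / 76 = 9403.70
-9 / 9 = -1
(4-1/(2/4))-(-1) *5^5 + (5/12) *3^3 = 12553/4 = 3138.25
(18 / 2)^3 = 729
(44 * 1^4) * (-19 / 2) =-418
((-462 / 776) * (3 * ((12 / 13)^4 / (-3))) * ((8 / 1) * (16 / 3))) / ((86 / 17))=434294784 / 119127931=3.65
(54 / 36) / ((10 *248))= 3 / 4960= 0.00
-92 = -92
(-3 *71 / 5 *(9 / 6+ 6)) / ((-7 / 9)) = 5751 / 14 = 410.79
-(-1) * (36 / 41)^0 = 1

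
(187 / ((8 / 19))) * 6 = 10659 / 4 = 2664.75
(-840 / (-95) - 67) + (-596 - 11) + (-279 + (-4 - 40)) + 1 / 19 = -18774 / 19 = -988.11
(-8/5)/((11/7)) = -56/55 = -1.02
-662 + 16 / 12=-1982 / 3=-660.67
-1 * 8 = -8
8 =8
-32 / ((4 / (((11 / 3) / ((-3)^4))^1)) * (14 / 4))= -176 / 1701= -0.10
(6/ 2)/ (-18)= -1/ 6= -0.17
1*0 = 0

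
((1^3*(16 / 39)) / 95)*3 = 16 / 1235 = 0.01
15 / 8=1.88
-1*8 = -8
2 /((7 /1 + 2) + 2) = 2 /11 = 0.18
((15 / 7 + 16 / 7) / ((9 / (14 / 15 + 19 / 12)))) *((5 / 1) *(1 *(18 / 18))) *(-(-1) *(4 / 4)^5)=4681 / 756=6.19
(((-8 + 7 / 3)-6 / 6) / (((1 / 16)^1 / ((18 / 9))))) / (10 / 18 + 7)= -480 / 17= -28.24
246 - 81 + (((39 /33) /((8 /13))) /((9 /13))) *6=23977 /132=181.64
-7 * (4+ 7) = -77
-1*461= -461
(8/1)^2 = 64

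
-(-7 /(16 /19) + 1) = 117 /16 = 7.31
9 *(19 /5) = 171 /5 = 34.20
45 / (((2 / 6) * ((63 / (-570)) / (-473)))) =4044150 / 7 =577735.71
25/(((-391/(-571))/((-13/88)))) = -185575/34408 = -5.39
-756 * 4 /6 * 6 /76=-756 /19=-39.79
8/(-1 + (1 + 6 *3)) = 4/9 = 0.44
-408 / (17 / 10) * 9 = -2160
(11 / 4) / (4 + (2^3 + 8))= 11 / 80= 0.14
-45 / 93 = -15 / 31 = -0.48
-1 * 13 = -13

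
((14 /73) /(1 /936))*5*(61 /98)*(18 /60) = 85644 /511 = 167.60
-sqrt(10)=-3.16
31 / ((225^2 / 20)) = 0.01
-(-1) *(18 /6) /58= 3 /58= 0.05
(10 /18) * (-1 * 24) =-40 /3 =-13.33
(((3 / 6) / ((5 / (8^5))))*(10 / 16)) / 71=2048 / 71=28.85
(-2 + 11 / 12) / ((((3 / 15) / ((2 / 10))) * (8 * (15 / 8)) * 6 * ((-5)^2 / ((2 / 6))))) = -13 / 81000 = -0.00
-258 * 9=-2322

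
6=6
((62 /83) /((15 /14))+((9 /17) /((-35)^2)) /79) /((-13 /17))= -285604621 /313260675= -0.91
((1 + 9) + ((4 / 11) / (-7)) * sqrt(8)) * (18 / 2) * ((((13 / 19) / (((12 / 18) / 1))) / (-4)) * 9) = -15795 / 76 + 3159 * sqrt(2) / 1463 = -204.78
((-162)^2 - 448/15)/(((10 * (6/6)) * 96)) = 98303/3600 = 27.31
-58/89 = -0.65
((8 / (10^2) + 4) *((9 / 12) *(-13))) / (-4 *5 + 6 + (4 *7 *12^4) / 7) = -1989 / 4146500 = -0.00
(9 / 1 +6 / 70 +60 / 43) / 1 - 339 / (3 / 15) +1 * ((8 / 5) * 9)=-2513529 / 1505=-1670.12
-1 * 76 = -76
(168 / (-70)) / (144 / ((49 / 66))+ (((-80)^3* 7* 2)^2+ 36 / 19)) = -2793 / 59793735680227925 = -0.00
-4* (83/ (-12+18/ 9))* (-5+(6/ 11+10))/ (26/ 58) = 410.70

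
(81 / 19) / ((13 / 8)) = 648 / 247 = 2.62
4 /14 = 2 /7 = 0.29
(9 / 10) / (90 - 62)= 9 / 280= 0.03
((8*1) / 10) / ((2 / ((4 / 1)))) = 8 / 5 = 1.60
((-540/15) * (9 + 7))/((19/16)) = -9216/19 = -485.05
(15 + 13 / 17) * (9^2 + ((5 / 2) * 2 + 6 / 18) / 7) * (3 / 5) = 27068 / 35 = 773.37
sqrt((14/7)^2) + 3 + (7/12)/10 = 607/120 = 5.06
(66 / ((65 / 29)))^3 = 7011739944 / 274625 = 25532.05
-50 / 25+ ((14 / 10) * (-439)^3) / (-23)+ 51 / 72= 14213555627 / 2760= 5149839.00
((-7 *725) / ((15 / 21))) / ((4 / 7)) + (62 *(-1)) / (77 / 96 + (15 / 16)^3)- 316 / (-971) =-967869931705 / 77606204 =-12471.55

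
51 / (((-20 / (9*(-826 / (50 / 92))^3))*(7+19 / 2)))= 4196382547531104 / 859375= 4883063328.04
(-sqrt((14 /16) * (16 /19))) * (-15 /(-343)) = -15 * sqrt(266) /6517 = -0.04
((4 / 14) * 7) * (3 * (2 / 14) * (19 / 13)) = 114 / 91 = 1.25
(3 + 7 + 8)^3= 5832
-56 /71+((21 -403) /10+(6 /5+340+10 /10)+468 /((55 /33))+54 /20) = 83313 /142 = 586.71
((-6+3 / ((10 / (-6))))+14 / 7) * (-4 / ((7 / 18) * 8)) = 261 / 35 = 7.46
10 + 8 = 18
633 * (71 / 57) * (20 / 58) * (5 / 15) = 149810 / 1653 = 90.63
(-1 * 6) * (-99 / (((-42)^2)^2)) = 11 / 57624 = 0.00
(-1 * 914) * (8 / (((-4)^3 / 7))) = 3199 / 4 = 799.75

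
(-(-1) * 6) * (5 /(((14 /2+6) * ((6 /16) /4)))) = 320 /13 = 24.62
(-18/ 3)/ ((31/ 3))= -18/ 31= -0.58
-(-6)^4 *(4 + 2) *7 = -54432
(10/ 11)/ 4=5/ 22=0.23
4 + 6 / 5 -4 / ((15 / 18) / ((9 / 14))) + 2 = 144 / 35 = 4.11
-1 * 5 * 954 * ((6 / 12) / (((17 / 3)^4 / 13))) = -2511405 / 83521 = -30.07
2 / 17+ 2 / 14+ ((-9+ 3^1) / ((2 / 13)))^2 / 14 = 25919 / 238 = 108.90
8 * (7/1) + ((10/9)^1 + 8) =586/9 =65.11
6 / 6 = 1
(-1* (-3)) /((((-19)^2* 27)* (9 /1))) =1 /29241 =0.00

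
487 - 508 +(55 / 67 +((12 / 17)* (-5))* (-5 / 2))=-12934 / 1139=-11.36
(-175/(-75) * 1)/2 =7/6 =1.17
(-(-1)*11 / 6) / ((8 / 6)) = 11 / 8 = 1.38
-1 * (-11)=11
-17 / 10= -1.70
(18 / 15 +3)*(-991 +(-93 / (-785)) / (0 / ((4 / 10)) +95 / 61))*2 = -3103722384 / 372875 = -8323.76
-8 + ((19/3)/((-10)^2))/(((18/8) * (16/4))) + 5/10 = -20231/2700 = -7.49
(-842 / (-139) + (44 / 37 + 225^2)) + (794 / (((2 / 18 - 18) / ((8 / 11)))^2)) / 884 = 180498306774113777 / 3564888249923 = 50632.25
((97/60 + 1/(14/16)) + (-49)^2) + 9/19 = 19185781/7980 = 2404.23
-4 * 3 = -12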